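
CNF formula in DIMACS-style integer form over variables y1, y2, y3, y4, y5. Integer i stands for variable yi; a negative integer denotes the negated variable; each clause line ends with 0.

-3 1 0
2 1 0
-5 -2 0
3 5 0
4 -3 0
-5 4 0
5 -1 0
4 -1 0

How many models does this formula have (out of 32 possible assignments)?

2

Satisfying assignments:
  y1=T y2=F y3=F y4=T y5=T
  y1=T y2=F y3=T y4=T y5=T
That's 2 in total.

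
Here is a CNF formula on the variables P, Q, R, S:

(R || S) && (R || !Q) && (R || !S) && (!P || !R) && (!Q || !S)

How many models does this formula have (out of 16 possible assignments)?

The models are:
  P=0 Q=0 R=1 S=0
  P=0 Q=0 R=1 S=1
  P=0 Q=1 R=1 S=0
Count: 3.

3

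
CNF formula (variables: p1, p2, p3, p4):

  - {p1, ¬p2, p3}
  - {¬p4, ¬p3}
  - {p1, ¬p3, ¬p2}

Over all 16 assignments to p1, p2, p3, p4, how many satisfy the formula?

Case analysis on p3 and p1:
  p3=1, p1=1: remaining (p2,p4) ∈ {(0,0); (1,0)} — 2.
  p3=1, p1=0: remaining (p2,p4) ∈ {(0,0)} — 1.
  p3=0, p1=1: remaining (p2,p4) ∈ {(0,0); (0,1); (1,0); (1,1)} — 4.
  p3=0, p1=0: remaining (p2,p4) ∈ {(0,0); (0,1)} — 2.
Total: 2 + 1 + 4 + 2 = 9.

9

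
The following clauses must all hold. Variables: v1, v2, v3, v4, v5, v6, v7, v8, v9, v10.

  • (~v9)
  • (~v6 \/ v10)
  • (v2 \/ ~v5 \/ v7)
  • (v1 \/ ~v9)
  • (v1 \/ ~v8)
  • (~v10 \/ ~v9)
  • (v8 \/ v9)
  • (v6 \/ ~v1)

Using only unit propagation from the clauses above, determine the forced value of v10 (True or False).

True

(~v9) is a unit clause: v9 = False.
In (v9 \/ v8), v9 is now false; v8 must hold, so v8 = True.
(~v8 \/ v1) with v8 = True leaves only v1, so v1 = True.
From (v6 \/ ~v1) and v1 = True: v6 = True.
(~v6 \/ v10) with v6 = True leaves only v10, so v10 = True.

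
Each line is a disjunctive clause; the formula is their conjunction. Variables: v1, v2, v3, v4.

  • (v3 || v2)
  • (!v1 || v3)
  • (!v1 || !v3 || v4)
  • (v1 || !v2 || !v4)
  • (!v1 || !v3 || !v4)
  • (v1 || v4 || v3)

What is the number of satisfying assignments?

3

Satisfying assignments:
  v1=0 v2=0 v3=1 v4=0
  v1=0 v2=0 v3=1 v4=1
  v1=0 v2=1 v3=1 v4=0
That's 3 in total.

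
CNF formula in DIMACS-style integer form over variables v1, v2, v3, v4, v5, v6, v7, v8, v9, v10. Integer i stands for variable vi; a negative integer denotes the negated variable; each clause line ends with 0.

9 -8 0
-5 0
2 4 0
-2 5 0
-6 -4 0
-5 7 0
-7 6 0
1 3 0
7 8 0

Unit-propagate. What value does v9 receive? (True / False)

True

(!v5) stands alone — v5 = False.
(v5 || !v2) with v5 = False leaves only !v2, so v2 = False.
In (v4 || v2), v2 is now false; v4 must hold, so v4 = True.
(!v6 || !v4) with v4 = True leaves only !v6, so v6 = False.
(!v7 || v6): since v6 = False, the clause reduces to (!v7). v7 = False.
From (v7 || v8) and v7 = False: v8 = True.
(!v8 || v9): since v8 = True, the clause reduces to (v9). v9 = True.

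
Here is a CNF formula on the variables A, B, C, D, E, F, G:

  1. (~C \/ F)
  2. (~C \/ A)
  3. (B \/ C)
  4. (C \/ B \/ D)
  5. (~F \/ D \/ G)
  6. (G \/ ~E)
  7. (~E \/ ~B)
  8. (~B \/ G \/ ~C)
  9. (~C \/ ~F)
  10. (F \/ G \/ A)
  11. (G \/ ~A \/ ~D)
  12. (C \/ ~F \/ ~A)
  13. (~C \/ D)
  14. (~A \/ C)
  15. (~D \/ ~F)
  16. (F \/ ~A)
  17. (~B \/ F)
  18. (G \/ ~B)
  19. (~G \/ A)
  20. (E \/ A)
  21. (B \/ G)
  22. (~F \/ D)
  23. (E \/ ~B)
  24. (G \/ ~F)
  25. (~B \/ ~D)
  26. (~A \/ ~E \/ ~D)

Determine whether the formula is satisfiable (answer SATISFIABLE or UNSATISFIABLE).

F = True:
  propagation gives C=False, B=True, E=False; an empty clause results — contradiction.
F = False:
  propagation gives C=False, B=True; an empty clause results — contradiction.
Every branch closes, so no satisfying assignment exists.

UNSATISFIABLE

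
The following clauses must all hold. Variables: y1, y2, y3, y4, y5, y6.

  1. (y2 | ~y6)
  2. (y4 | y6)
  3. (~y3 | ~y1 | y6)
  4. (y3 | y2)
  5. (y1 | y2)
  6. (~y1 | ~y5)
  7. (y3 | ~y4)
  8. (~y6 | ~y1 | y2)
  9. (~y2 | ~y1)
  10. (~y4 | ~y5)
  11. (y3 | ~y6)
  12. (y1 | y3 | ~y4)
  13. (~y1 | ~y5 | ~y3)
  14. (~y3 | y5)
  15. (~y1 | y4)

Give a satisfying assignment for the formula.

y1 = 0, y2 = 1, y3 = 1, y4 = 0, y5 = 1, y6 = 1

Check each clause:
  1. (~y6 | y2) — y2 is true.
  2. (y4 | y6) — y6 is true.
  3. (~y1 | ~y3 | y6) — y6 is true.
  4. (y3 | y2) — y2 is true.
  5. (y2 | y1) — y2 is true.
  6. (~y1 | ~y5) — ~y1 is true.
  7. (~y4 | y3) — y3 is true.
  8. (~y1 | y2 | ~y6) — y2 is true.
  9. (~y1 | ~y2) — ~y1 is true.
  10. (~y4 | ~y5) — ~y4 is true.
  11. (~y6 | y3) — y3 is true.
  12. (y1 | y3 | ~y4) — y3 is true.
  13. (~y3 | ~y5 | ~y1) — ~y1 is true.
  14. (~y3 | y5) — y5 is true.
  15. (~y1 | y4) — ~y1 is true.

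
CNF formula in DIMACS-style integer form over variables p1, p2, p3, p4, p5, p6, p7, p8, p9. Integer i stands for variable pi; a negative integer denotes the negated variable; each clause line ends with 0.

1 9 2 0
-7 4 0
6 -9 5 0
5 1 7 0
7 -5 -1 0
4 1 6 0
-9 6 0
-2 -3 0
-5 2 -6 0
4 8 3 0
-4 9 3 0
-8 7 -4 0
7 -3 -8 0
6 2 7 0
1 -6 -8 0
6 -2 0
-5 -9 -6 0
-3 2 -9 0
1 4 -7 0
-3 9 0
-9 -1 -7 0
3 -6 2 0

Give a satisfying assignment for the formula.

p1=T  p2=T  p3=F  p4=T  p5=F  p6=T  p7=F  p8=F  p9=T

Check each clause:
  1. (p1 || p2 || p9) — p1 is true.
  2. (!p7 || p4) — !p7 is true.
  3. (p6 || p5 || !p9) — p6 is true.
  4. (p5 || p7 || p1) — p1 is true.
  5. (p7 || !p1 || !p5) — !p5 is true.
  6. (p1 || p6 || p4) — p1 is true.
  7. (p6 || !p9) — p6 is true.
  8. (!p2 || !p3) — !p3 is true.
  9. (!p6 || !p5 || p2) — p2 is true.
  10. (p8 || p4 || p3) — p4 is true.
  11. (!p4 || p9 || p3) — p9 is true.
  12. (p7 || !p4 || !p8) — !p8 is true.
  13. (!p8 || p7 || !p3) — !p8 is true.
  14. (p6 || p7 || p2) — p2 is true.
  15. (!p6 || p1 || !p8) — !p8 is true.
  16. (p6 || !p2) — p6 is true.
  17. (!p9 || !p6 || !p5) — !p5 is true.
  18. (p2 || !p3 || !p9) — p2 is true.
  19. (p4 || p1 || !p7) — p1 is true.
  20. (p9 || !p3) — p9 is true.
  21. (!p9 || !p1 || !p7) — !p7 is true.
  22. (p2 || p3 || !p6) — p2 is true.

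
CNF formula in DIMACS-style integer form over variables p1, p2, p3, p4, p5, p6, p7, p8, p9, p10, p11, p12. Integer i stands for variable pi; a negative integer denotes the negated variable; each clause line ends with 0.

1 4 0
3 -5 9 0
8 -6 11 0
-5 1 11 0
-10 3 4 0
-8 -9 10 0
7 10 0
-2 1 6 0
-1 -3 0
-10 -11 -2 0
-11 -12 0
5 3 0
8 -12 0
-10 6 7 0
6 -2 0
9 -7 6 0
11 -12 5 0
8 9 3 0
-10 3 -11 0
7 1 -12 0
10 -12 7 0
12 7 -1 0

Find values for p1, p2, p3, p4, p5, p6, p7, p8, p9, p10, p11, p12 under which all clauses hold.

p1 = F, p2 = F, p3 = T, p4 = T, p5 = F, p6 = T, p7 = T, p8 = F, p9 = F, p10 = T, p11 = T, p12 = F

p2 occurs only negated in the remaining clauses — set p2 = False.
Pure literal: p4 appears only positively; assign p4 = True.
Set p1 = False and propagate.
Branch on p3: take p3 = True.
For the remaining variables, p5 = False, p6 = True, p7 = True, p8 = False, p9 = False, p10 = True, p11 = True, p12 = False works.
Every clause has at least one true literal under this assignment.
Check each clause:
  1. (p4 | p1) — p4 is true.
  2. (~p5 | p9 | p3) — p3 is true.
  3. (~p6 | p8 | p11) — p11 is true.
  4. (~p5 | p1 | p11) — p11 is true.
  5. (~p10 | p4 | p3) — p3 is true.
  6. (p10 | ~p8 | ~p9) — ~p8 is true.
  7. (p7 | p10) — p10 is true.
  8. (p1 | ~p2 | p6) — p6 is true.
  9. (~p1 | ~p3) — ~p1 is true.
  10. (~p11 | ~p2 | ~p10) — ~p2 is true.
  11. (~p11 | ~p12) — ~p12 is true.
  12. (p3 | p5) — p3 is true.
  13. (~p12 | p8) — ~p12 is true.
  14. (~p10 | p7 | p6) — p6 is true.
  15. (~p2 | p6) — ~p2 is true.
  16. (~p7 | p9 | p6) — p6 is true.
  17. (~p12 | p5 | p11) — p11 is true.
  18. (p8 | p9 | p3) — p3 is true.
  19. (~p10 | ~p11 | p3) — p3 is true.
  20. (p7 | ~p12 | p1) — ~p12 is true.
  21. (p7 | ~p12 | p10) — p10 is true.
  22. (p12 | p7 | ~p1) — ~p1 is true.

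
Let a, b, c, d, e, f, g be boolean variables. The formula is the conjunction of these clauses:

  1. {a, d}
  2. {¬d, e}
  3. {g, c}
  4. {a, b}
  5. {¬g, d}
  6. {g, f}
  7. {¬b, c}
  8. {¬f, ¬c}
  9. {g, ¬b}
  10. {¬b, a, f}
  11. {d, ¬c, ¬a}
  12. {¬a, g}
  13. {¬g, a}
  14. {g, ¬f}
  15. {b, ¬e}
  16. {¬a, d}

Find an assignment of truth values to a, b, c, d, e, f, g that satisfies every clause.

a=True, b=True, c=True, d=True, e=True, f=False, g=True

Set a = True and propagate.
  then g is forced to True.
  then d is forced to True.
  then e is forced to True.
  then b is forced to True.
  then c is forced to True.
  then f is forced to False.
Every clause has at least one true literal under this assignment.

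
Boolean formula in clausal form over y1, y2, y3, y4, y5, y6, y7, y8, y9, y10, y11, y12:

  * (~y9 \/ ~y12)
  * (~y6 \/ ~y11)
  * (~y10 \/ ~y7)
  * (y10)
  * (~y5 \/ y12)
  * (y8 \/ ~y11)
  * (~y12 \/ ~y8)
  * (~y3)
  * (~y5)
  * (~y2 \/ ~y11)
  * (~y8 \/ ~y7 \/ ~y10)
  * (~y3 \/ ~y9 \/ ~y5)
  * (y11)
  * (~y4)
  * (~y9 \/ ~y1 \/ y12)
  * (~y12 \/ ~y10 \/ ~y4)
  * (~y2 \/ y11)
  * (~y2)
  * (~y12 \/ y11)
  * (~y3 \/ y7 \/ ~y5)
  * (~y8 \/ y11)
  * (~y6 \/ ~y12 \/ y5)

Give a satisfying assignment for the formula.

y1 = 1  y2 = 0  y3 = 0  y4 = 0  y5 = 0  y6 = 0  y7 = 0  y8 = 1  y9 = 0  y10 = 1  y11 = 1  y12 = 0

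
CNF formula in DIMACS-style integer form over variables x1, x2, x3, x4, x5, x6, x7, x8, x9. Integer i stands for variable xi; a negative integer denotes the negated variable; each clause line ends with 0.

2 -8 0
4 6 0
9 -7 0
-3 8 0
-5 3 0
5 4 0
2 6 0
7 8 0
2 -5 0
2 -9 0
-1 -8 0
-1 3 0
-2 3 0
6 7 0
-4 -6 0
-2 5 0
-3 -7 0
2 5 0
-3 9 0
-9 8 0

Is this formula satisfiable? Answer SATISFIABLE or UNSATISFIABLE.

Pure literal: x1 appears only negated; assign x1 = False.
Set x2 = True and propagate.
  then x3 is forced to True.
  then x8 is forced to True.
  then x5 is forced to True.
  then x7 is forced to False.
  then x6 is forced to True.
  then x4 is forced to False.
  then x9 is forced to True.
Every clause has at least one true literal under this assignment.
So x1 = F  x2 = T  x3 = T  x4 = F  x5 = T  x6 = T  x7 = F  x8 = T  x9 = T is a satisfying assignment.

SATISFIABLE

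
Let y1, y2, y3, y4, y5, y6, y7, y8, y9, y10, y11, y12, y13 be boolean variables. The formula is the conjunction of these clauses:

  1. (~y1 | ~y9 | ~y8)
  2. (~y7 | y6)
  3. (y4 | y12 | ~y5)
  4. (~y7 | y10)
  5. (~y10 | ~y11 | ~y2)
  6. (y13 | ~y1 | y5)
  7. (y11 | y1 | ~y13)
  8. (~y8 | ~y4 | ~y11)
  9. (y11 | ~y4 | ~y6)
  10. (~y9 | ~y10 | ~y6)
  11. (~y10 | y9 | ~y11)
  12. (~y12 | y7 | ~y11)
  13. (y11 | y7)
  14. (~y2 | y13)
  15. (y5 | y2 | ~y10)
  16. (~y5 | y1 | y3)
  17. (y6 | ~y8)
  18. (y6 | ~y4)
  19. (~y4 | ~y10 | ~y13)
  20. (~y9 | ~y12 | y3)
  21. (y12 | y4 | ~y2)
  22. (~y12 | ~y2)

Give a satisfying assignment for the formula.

Pure literal: y8 appears only negated; assign y8 = False.
Try y1 = True.
Try y2 = False.
Branch on y3: take y3 = False.
For the remaining variables, y4 = True, y5 = True, y6 = True, y7 = False, y9 = False, y10 = False, y11 = True, y12 = False, y13 = True works.
Every clause has at least one true literal under this assignment.
Check each clause:
  1. (~y1 | ~y9 | ~y8) — ~y8 is true.
  2. (y6 | ~y7) — ~y7 is true.
  3. (y12 | y4 | ~y5) — y4 is true.
  4. (y10 | ~y7) — ~y7 is true.
  5. (~y2 | ~y10 | ~y11) — ~y10 is true.
  6. (y5 | ~y1 | y13) — y13 is true.
  7. (y11 | ~y13 | y1) — y1 is true.
  8. (~y4 | ~y11 | ~y8) — ~y8 is true.
  9. (y11 | ~y4 | ~y6) — y11 is true.
  10. (~y10 | ~y6 | ~y9) — ~y10 is true.
  11. (~y11 | y9 | ~y10) — ~y10 is true.
  12. (y7 | ~y12 | ~y11) — ~y12 is true.
  13. (y7 | y11) — y11 is true.
  14. (y13 | ~y2) — y13 is true.
  15. (~y10 | y2 | y5) — y5 is true.
  16. (y3 | ~y5 | y1) — y1 is true.
  17. (~y8 | y6) — ~y8 is true.
  18. (~y4 | y6) — y6 is true.
  19. (~y10 | ~y4 | ~y13) — ~y10 is true.
  20. (y3 | ~y12 | ~y9) — ~y12 is true.
  21. (~y2 | y4 | y12) — y4 is true.
  22. (~y2 | ~y12) — ~y12 is true.

y1 = T, y2 = F, y3 = F, y4 = T, y5 = T, y6 = T, y7 = F, y8 = F, y9 = F, y10 = F, y11 = T, y12 = F, y13 = T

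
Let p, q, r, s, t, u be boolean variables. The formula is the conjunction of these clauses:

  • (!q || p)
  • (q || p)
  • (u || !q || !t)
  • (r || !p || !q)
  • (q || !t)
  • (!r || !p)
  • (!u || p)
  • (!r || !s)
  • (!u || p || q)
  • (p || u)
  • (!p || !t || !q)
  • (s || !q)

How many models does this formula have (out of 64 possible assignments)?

The models are:
  p=1 q=0 r=0 s=0 t=0 u=0
  p=1 q=0 r=0 s=0 t=0 u=1
  p=1 q=0 r=0 s=1 t=0 u=0
  p=1 q=0 r=0 s=1 t=0 u=1
That's 4 in total.

4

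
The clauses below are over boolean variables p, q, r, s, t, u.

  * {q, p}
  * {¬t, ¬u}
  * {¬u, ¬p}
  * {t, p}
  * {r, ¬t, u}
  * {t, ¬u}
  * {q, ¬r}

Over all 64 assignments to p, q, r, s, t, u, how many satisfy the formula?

10

Split on t, then u.
  t=1, u=1: a clause becomes empty — 0.
  t=1, u=0: remaining (p,q,r,s) ∈ {(0,1,1,0); (0,1,1,1); (1,1,1,0); (1,1,1,1)} — 4.
  t=0, u=1: a clause becomes empty — 0.
  t=0, u=0: s free; 3 ways for (p,q,r) × 2^1 = 6.
Total: 0 + 4 + 0 + 6 = 10.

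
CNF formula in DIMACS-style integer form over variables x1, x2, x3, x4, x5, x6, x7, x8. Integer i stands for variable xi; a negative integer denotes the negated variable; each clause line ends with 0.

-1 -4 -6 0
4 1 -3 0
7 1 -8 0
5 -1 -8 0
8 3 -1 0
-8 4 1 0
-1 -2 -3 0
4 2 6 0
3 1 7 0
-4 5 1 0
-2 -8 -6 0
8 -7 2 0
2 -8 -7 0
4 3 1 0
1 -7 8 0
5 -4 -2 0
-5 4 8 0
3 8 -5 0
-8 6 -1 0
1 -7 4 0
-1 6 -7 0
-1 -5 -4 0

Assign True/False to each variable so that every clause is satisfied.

x1 = 0, x2 = 1, x3 = 1, x4 = 1, x5 = 1, x6 = 1, x7 = 0, x8 = 0

Try x1 = False.
The remaining clauses are satisfied by x2 = True, x3 = True, x4 = True, x5 = True, x6 = True, x7 = False, x8 = False.
Every clause has at least one true literal under this assignment.
Check each clause:
  1. (¬x1 ∨ ¬x4 ∨ ¬x6) — ¬x1 is true.
  2. (x4 ∨ x1 ∨ ¬x3) — x4 is true.
  3. (x7 ∨ ¬x8 ∨ x1) — ¬x8 is true.
  4. (x5 ∨ ¬x8 ∨ ¬x1) — ¬x8 is true.
  5. (x3 ∨ ¬x1 ∨ x8) — x3 is true.
  6. (¬x8 ∨ x1 ∨ x4) — ¬x8 is true.
  7. (¬x2 ∨ ¬x3 ∨ ¬x1) — ¬x1 is true.
  8. (x2 ∨ x6 ∨ x4) — x2 is true.
  9. (x3 ∨ x1 ∨ x7) — x3 is true.
  10. (x5 ∨ x1 ∨ ¬x4) — x5 is true.
  11. (¬x6 ∨ ¬x8 ∨ ¬x2) — ¬x8 is true.
  12. (x2 ∨ x8 ∨ ¬x7) — ¬x7 is true.
  13. (x2 ∨ ¬x8 ∨ ¬x7) — ¬x8 is true.
  14. (x1 ∨ x3 ∨ x4) — x3 is true.
  15. (x8 ∨ x1 ∨ ¬x7) — ¬x7 is true.
  16. (¬x4 ∨ ¬x2 ∨ x5) — x5 is true.
  17. (x4 ∨ x8 ∨ ¬x5) — x4 is true.
  18. (x8 ∨ ¬x5 ∨ x3) — x3 is true.
  19. (¬x1 ∨ ¬x8 ∨ x6) — ¬x8 is true.
  20. (x1 ∨ x4 ∨ ¬x7) — ¬x7 is true.
  21. (¬x7 ∨ ¬x1 ∨ x6) — ¬x7 is true.
  22. (¬x1 ∨ ¬x5 ∨ ¬x4) — ¬x1 is true.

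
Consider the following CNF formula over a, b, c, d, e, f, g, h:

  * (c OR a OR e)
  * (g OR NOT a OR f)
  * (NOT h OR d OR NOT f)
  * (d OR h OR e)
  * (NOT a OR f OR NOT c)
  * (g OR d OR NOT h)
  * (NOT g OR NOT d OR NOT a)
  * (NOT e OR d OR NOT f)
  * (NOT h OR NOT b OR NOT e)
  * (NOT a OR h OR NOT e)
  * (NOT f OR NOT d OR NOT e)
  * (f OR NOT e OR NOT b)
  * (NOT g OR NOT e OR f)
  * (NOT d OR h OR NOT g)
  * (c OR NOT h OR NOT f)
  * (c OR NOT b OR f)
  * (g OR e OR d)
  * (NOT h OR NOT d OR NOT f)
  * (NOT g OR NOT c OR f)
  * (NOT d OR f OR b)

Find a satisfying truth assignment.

a = False, b = True, c = True, d = True, e = False, f = False, g = False, h = False

Check each clause:
  1. (e OR c OR a) — c is true.
  2. (f OR NOT a OR g) — NOT a is true.
  3. (NOT f OR NOT h OR d) — NOT h is true.
  4. (e OR h OR d) — d is true.
  5. (NOT c OR NOT a OR f) — NOT a is true.
  6. (NOT h OR d OR g) — NOT h is true.
  7. (NOT d OR NOT g OR NOT a) — NOT g is true.
  8. (NOT e OR NOT f OR d) — NOT f is true.
  9. (NOT e OR NOT h OR NOT b) — NOT h is true.
  10. (NOT e OR NOT a OR h) — NOT e is true.
  11. (NOT f OR NOT e OR NOT d) — NOT f is true.
  12. (NOT e OR NOT b OR f) — NOT e is true.
  13. (f OR NOT g OR NOT e) — NOT g is true.
  14. (NOT g OR NOT d OR h) — NOT g is true.
  15. (NOT h OR c OR NOT f) — NOT h is true.
  16. (c OR NOT b OR f) — c is true.
  17. (g OR d OR e) — d is true.
  18. (NOT d OR NOT h OR NOT f) — NOT h is true.
  19. (NOT g OR NOT c OR f) — NOT g is true.
  20. (f OR b OR NOT d) — b is true.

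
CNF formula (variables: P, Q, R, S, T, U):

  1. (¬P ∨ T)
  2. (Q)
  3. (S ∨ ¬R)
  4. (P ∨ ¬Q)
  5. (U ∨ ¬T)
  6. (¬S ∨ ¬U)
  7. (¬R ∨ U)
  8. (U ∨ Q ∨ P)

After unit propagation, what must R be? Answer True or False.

False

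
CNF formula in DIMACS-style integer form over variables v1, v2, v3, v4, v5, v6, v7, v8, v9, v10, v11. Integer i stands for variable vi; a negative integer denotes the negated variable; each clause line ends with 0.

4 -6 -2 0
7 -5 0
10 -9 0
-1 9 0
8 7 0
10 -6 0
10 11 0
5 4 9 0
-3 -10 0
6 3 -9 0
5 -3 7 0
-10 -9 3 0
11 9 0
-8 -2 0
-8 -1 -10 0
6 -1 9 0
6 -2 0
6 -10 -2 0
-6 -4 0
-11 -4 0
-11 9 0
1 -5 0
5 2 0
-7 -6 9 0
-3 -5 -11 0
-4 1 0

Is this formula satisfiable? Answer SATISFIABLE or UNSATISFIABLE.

UNSATISFIABLE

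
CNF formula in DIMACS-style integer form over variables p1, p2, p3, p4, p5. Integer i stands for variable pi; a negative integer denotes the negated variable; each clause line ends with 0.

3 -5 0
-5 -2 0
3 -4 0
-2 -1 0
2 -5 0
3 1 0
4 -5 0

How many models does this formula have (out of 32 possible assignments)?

The models are:
  p1=0 p2=0 p3=1 p4=0 p5=0
  p1=0 p2=0 p3=1 p4=1 p5=0
  p1=0 p2=1 p3=1 p4=0 p5=0
  p1=0 p2=1 p3=1 p4=1 p5=0
  p1=1 p2=0 p3=0 p4=0 p5=0
  p1=1 p2=0 p3=1 p4=0 p5=0
  p1=1 p2=0 p3=1 p4=1 p5=0
Count: 7.

7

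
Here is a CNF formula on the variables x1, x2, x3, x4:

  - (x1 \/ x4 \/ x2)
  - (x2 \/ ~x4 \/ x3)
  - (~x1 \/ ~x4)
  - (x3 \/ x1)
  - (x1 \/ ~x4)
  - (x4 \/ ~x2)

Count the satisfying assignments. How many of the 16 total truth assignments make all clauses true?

The models are:
  x1=1 x2=0 x3=0 x4=0
  x1=1 x2=0 x3=1 x4=0
That's 2 in total.

2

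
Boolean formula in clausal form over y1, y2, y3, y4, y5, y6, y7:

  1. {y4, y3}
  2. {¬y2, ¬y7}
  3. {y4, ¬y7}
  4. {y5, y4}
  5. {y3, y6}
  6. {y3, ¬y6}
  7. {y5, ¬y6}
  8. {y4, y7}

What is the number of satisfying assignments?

18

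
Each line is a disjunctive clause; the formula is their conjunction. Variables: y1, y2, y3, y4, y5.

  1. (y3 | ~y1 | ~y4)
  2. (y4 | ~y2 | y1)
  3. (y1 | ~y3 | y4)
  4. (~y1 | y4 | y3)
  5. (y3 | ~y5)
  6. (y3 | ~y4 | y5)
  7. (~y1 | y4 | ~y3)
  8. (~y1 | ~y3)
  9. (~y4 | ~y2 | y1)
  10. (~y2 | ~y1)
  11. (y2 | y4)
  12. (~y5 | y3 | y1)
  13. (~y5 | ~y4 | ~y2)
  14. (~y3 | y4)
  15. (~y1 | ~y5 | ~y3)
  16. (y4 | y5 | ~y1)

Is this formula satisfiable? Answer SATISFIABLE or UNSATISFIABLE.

Branch on y1: take y1 = False.
For the remaining variables, y2 = False, y3 = True, y4 = True, y5 = False works.
Every clause has at least one true literal under this assignment.
So y1=F, y2=F, y3=T, y4=T, y5=F is a satisfying assignment.

SATISFIABLE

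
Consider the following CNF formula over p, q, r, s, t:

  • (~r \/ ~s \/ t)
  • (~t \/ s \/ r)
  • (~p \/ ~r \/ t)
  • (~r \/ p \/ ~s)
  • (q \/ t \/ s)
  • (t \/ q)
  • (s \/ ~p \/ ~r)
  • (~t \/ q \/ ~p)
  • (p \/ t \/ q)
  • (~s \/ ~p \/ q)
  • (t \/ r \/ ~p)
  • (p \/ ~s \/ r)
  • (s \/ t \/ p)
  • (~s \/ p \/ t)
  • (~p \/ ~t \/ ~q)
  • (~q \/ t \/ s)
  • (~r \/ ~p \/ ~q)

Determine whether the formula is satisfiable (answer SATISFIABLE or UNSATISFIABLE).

Branch on p: take p = False.
Try q = False.
  then t is forced to True.
Branch on r: take r = True.
  then s is forced to False.
Every clause has at least one true literal under this assignment.
So p=False, q=False, r=True, s=False, t=True is a satisfying assignment.

SATISFIABLE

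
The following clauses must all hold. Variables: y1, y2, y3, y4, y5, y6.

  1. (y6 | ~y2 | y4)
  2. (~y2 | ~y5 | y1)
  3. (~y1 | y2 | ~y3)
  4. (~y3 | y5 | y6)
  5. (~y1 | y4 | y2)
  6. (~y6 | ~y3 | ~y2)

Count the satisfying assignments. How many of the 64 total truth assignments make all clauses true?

Split on y2, then y1.
  y2=1, y1=1: 7 of the 16 assignments to (y3,y4,y5,y6) work.
  y2=1, y1=0: remaining (y3,y4,y5,y6) ∈ {(0,0,0,1); (0,1,0,0); (0,1,0,1)} — 3.
  y2=0, y1=1: remaining (y3,y4,y5,y6) ∈ {(0,1,0,0); (0,1,0,1); (0,1,1,0); (0,1,1,1)} — 4.
  y2=0, y1=0: y4 free; 7 ways for (y3,y5,y6) × 2^1 = 14.
Total: 7 + 3 + 4 + 14 = 28.

28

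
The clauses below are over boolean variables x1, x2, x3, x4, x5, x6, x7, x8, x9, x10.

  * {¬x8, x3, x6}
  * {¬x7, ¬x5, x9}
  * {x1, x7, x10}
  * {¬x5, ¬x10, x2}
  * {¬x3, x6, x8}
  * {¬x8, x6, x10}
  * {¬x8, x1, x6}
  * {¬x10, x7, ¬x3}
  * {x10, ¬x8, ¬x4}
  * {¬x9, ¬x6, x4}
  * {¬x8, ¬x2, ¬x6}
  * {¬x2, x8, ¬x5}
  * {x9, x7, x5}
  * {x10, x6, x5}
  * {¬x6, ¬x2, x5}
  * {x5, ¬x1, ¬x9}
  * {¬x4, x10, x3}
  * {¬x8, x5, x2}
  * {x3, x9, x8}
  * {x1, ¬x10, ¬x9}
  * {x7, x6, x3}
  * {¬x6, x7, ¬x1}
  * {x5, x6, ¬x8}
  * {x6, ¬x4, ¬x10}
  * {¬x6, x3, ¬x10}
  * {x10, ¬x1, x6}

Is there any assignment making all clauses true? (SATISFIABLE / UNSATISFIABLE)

Branch on x1: take x1 = True.
Try x2 = True.
Set x3 = True and propagate.
For the remaining variables, x4 = False, x5 = True, x6 = False, x7 = True, x8 = True, x9 = True, x10 = True works.
Every clause has at least one true literal under this assignment.
So x1=T  x2=T  x3=T  x4=F  x5=T  x6=F  x7=T  x8=T  x9=T  x10=T is a satisfying assignment.

SATISFIABLE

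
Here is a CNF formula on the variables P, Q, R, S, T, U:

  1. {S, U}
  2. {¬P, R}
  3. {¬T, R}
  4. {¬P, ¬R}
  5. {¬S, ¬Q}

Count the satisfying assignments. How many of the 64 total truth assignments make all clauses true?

12

Split on R, then P.
  R=T, P=T: a clause becomes empty — 0.
  R=T, P=F: T free; 4 ways for (Q,S,U) × 2^1 = 8.
  R=F, P=T: a clause becomes empty — 0.
  R=F, P=F: remaining (Q,S,T,U) ∈ {(F,F,F,T); (F,T,F,F); (F,T,F,T); (T,F,F,T)} — 4.
Total: 0 + 8 + 0 + 4 = 12.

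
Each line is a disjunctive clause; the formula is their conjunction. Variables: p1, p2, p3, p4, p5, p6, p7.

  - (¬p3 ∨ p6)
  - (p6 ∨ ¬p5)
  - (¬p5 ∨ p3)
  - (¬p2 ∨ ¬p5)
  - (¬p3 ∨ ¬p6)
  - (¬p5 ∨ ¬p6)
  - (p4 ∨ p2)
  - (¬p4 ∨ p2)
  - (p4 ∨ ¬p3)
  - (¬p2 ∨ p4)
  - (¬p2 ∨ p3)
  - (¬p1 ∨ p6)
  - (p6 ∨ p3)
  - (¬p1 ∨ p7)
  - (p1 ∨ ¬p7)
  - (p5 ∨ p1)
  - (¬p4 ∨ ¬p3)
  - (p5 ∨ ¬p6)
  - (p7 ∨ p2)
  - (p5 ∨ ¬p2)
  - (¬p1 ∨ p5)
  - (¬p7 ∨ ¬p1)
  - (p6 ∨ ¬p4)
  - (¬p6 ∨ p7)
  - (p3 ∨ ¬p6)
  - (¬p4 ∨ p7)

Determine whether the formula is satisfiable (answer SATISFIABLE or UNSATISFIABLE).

p6 = True:
  propagation gives p3=False; an empty clause results — contradiction.
p6 = False:
  propagation gives p3=False; an empty clause results — contradiction.
Every branch closes, so no satisfying assignment exists.

UNSATISFIABLE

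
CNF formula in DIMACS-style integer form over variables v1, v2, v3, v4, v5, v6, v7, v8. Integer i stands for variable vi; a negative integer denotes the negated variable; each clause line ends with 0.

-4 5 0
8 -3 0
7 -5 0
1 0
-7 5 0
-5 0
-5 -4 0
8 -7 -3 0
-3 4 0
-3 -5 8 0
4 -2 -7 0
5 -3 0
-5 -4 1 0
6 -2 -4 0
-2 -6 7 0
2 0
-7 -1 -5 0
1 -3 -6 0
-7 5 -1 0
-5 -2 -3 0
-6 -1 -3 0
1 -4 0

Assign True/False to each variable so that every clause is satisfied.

v1=T, v2=T, v3=F, v4=F, v5=F, v6=F, v7=F, v8=F

Unit propagation: (v1) forces v1 = True.
The clause (¬v5) is unit: v5 must be False.
(¬v4) is a unit clause, so v4 = False.
(¬v7) is a unit clause, so v7 = False.
(¬v3) is a unit clause, so v3 = False.
The clause (v2) is unit: v2 must be True.
Unit propagation: (¬v6) forces v6 = False.
v8 is now unconstrained; take v8 = False.
Every clause has at least one true literal under this assignment.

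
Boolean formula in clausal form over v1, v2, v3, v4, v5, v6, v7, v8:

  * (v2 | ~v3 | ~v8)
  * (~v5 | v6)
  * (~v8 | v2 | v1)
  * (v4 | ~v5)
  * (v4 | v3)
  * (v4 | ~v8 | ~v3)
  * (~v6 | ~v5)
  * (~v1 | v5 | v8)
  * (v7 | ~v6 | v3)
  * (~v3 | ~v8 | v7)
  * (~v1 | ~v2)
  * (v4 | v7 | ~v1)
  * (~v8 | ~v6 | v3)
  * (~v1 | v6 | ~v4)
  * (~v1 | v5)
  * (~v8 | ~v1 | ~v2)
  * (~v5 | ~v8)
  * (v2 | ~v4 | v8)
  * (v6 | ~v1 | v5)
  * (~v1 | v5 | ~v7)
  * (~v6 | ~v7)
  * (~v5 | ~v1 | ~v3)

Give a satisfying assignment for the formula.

v1=F, v2=T, v3=F, v4=T, v5=F, v6=F, v7=F, v8=F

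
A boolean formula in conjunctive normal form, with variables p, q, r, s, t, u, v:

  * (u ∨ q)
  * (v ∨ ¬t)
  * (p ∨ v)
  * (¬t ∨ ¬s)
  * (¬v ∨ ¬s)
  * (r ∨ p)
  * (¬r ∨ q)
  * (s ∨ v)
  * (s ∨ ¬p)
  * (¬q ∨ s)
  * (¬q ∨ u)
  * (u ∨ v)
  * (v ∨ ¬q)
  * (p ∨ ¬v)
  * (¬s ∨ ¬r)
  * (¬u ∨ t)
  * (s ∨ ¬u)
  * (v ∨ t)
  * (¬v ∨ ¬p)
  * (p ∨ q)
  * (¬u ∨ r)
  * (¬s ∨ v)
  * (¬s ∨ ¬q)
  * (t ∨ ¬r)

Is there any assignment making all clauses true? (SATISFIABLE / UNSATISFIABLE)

v = True:
  propagation gives s=False, p=False; an empty clause results — contradiction.
v = False:
  propagation gives t=False; an empty clause results — contradiction.
Every branch closes, so no satisfying assignment exists.

UNSATISFIABLE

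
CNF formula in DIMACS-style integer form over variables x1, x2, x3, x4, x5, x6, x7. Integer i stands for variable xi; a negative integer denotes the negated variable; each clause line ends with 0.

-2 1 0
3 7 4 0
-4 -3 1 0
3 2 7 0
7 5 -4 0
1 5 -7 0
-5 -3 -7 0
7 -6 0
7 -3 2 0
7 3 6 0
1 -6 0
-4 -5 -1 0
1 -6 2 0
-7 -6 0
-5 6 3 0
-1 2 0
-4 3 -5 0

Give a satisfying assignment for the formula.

Set x1 = True and propagate.
  then x2 is forced to True.
Set x3 = True and propagate.
For the remaining variables, x4 = False, x5 = False, x6 = False, x7 = False works.
Check each clause:
  1. (x1 || !x2) — x1 is true.
  2. (x4 || x3 || x7) — x3 is true.
  3. (!x3 || x1 || !x4) — x1 is true.
  4. (x7 || x3 || x2) — x2 is true.
  5. (x7 || !x4 || x5) — !x4 is true.
  6. (!x7 || x1 || x5) — x1 is true.
  7. (!x3 || !x5 || !x7) — !x7 is true.
  8. (x7 || !x6) — !x6 is true.
  9. (!x3 || x2 || x7) — x2 is true.
  10. (x3 || x7 || x6) — x3 is true.
  11. (x1 || !x6) — x1 is true.
  12. (!x4 || !x5 || !x1) — !x5 is true.
  13. (x1 || !x6 || x2) — x1 is true.
  14. (!x6 || !x7) — !x7 is true.
  15. (x6 || !x5 || x3) — x3 is true.
  16. (!x1 || x2) — x2 is true.
  17. (!x5 || x3 || !x4) — x3 is true.

x1=True, x2=True, x3=True, x4=False, x5=False, x6=False, x7=False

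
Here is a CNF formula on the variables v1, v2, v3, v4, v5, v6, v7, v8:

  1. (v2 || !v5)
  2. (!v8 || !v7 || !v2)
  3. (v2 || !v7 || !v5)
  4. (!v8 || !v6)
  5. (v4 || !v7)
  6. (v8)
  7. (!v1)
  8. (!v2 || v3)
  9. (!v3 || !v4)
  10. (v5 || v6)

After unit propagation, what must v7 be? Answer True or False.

(v8) is a unit clause: v8 = True.
(!v6 || !v8) with v8 = True leaves only !v6, so v6 = False.
(!v1) stands alone — v1 = False.
In (v6 || v5), v6 is now false; v5 must hold, so v5 = True.
(!v5 || v2) with v5 = True leaves only v2, so v2 = True.
In (!v2 || !v7 || !v8), !v8, !v2 are now false; !v7 must hold, so v7 = False.

False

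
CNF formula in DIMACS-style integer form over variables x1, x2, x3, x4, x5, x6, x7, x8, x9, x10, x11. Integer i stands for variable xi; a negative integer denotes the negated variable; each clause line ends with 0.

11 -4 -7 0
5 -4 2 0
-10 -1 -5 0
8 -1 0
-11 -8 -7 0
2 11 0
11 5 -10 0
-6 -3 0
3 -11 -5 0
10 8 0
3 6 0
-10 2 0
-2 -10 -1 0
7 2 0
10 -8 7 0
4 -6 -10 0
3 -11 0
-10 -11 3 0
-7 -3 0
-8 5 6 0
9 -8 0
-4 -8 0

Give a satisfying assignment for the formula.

x1 = F, x2 = T, x3 = T, x4 = T, x5 = T, x6 = F, x7 = F, x8 = F, x9 = F, x10 = T, x11 = F

Pure literal: x1 appears only negated; assign x1 = False.
Try x2 = True.
Try x3 = True.
  then x6 is forced to False.
  then x7 is forced to False.
For the remaining variables, x4 = True, x5 = True, x8 = False, x9 = False, x10 = True, x11 = False works.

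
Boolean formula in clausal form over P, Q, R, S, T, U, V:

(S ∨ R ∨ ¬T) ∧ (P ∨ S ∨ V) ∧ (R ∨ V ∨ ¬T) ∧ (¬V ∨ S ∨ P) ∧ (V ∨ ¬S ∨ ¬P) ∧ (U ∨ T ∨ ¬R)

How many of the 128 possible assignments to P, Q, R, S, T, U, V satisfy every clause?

58

Case analysis on S and V:
  S=T, V=T: P, Q free; 7 ways for (R,T,U) × 2^2 = 28.
  S=T, V=F: Q free; 5 ways for (P,R,T,U) × 2^1 = 10.
  S=F, V=T: Q free; 5 ways for (P,R,T,U) × 2^1 = 10.
  S=F, V=F: Q free; 5 ways for (P,R,T,U) × 2^1 = 10.
Total: 28 + 10 + 10 + 10 = 58.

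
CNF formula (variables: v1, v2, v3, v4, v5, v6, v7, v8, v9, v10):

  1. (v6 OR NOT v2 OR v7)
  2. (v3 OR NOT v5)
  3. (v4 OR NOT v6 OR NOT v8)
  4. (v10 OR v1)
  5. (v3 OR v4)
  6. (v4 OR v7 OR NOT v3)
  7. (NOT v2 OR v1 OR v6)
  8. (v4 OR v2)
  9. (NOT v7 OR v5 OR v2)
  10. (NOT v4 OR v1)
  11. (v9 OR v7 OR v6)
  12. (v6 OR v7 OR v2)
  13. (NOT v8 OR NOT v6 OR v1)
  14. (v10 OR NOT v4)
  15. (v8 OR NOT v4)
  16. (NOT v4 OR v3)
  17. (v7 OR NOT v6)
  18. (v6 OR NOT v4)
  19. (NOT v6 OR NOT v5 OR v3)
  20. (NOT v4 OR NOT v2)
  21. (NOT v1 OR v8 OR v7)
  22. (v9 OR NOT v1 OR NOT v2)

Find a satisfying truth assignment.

v10 occurs only positively in the remaining clauses — set v10 = True.
Branch on v1: take v1 = True.
The remaining clauses are satisfied by v2 = False, v3 = True, v4 = True, v5 = True, v6 = True, v7 = True, v8 = True, v9 = False.
Check each clause:
  1. (v6 OR NOT v2 OR v7) — NOT v2 is true.
  2. (v3 OR NOT v5) — v3 is true.
  3. (NOT v8 OR v4 OR NOT v6) — v4 is true.
  4. (v1 OR v10) — v1 is true.
  5. (v4 OR v3) — v3 is true.
  6. (v4 OR v7 OR NOT v3) — v4 is true.
  7. (v6 OR NOT v2 OR v1) — v1 is true.
  8. (v4 OR v2) — v4 is true.
  9. (v5 OR v2 OR NOT v7) — v5 is true.
  10. (NOT v4 OR v1) — v1 is true.
  11. (v6 OR v7 OR v9) — v6 is true.
  12. (v6 OR v7 OR v2) — v6 is true.
  13. (NOT v6 OR NOT v8 OR v1) — v1 is true.
  14. (NOT v4 OR v10) — v10 is true.
  15. (NOT v4 OR v8) — v8 is true.
  16. (NOT v4 OR v3) — v3 is true.
  17. (NOT v6 OR v7) — v7 is true.
  18. (v6 OR NOT v4) — v6 is true.
  19. (v3 OR NOT v6 OR NOT v5) — v3 is true.
  20. (NOT v2 OR NOT v4) — NOT v2 is true.
  21. (v7 OR v8 OR NOT v1) — v8 is true.
  22. (NOT v1 OR NOT v2 OR v9) — NOT v2 is true.

v1=True, v2=False, v3=True, v4=True, v5=True, v6=True, v7=True, v8=True, v9=False, v10=True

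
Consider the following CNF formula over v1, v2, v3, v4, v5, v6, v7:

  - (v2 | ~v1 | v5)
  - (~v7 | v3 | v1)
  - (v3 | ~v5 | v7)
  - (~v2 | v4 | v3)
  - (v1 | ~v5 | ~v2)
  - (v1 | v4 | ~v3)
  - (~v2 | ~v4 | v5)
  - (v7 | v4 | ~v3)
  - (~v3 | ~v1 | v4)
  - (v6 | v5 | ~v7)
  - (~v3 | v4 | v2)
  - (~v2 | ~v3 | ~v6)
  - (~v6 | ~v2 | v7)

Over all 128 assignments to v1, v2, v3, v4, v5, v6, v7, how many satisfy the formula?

23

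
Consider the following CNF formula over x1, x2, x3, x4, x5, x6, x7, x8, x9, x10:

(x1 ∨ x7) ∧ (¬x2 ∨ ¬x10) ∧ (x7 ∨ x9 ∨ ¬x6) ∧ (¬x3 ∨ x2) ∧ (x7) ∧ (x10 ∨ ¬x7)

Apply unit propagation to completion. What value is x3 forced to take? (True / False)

False

(x7) stands alone — x7 = True.
From (x10 ∨ ¬x7) and x7 = True: x10 = True.
(¬x10 ∨ ¬x2): since x10 = True, the clause reduces to (¬x2). x2 = False.
(x2 ∨ ¬x3): since x2 = False, the clause reduces to (¬x3). x3 = False.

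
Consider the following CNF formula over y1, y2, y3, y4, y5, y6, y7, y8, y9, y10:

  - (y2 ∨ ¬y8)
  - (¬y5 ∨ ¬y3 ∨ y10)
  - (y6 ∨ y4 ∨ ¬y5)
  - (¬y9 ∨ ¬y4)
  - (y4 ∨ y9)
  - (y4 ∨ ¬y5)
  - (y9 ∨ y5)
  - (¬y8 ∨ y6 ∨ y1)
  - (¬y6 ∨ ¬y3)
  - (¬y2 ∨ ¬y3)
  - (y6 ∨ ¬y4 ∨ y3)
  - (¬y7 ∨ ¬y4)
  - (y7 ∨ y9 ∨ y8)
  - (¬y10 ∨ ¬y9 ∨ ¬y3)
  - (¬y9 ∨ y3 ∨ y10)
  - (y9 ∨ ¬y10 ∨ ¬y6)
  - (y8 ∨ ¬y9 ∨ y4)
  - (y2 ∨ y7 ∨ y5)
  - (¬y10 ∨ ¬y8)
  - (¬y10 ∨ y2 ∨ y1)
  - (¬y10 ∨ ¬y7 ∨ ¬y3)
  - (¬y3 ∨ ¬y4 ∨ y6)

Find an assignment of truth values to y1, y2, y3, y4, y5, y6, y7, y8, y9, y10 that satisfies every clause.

y1=T, y2=T, y3=F, y4=T, y5=T, y6=T, y7=F, y8=T, y9=F, y10=F

Pure literal: y1 appears only positively; assign y1 = True.
Branch on y2: take y2 = True.
  then y3 is forced to False.
Branch on y4: take y4 = True.
  then y9 is forced to False.
  then y5 is forced to True.
  then y6 is forced to True.
  then y7 is forced to False.
  then y8 is forced to True.
  then y10 is forced to False.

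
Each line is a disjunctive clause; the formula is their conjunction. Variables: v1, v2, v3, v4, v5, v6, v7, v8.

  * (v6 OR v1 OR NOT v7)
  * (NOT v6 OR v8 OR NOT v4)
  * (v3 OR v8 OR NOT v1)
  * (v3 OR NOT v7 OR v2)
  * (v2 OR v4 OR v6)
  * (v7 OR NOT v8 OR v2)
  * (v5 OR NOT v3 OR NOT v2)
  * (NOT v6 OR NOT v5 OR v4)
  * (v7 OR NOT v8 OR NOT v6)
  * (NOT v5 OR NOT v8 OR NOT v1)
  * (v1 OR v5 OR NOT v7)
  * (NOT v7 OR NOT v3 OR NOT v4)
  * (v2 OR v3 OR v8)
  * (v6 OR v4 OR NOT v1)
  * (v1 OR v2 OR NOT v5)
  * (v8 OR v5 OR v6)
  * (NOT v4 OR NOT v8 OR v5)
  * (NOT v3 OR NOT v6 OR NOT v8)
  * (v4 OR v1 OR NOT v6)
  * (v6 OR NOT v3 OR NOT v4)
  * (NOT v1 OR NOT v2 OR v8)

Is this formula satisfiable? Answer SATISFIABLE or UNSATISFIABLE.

SATISFIABLE

Branch on v1: take v1 = True.
Branch on v2: take v2 = False.
Branch on v3: take v3 = True.
The remaining clauses are satisfied by v4 = False, v5 = False, v6 = True, v7 = True, v8 = False.
Every clause has at least one true literal under this assignment.
So v1=T  v2=F  v3=T  v4=F  v5=F  v6=T  v7=T  v8=F is a satisfying assignment.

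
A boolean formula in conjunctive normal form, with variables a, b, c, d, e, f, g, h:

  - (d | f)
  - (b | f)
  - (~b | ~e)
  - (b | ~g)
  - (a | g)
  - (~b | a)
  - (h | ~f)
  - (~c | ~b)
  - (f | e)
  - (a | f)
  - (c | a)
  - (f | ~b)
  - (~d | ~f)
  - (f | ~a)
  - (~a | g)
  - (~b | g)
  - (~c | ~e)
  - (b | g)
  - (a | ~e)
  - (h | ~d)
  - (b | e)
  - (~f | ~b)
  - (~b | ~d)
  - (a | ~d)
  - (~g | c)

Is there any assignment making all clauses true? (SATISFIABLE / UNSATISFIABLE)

UNSATISFIABLE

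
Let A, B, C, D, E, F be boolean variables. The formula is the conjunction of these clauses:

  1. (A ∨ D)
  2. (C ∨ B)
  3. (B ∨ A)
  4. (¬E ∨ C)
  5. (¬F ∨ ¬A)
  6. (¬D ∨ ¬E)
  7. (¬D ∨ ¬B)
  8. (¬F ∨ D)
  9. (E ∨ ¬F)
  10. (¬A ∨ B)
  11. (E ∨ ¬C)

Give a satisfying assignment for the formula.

A = True  B = True  C = False  D = False  E = False  F = False

Check each clause:
  1. (A ∨ D) — A is true.
  2. (B ∨ C) — B is true.
  3. (B ∨ A) — A is true.
  4. (C ∨ ¬E) — ¬E is true.
  5. (¬F ∨ ¬A) — ¬F is true.
  6. (¬E ∨ ¬D) — ¬E is true.
  7. (¬D ∨ ¬B) — ¬D is true.
  8. (D ∨ ¬F) — ¬F is true.
  9. (¬F ∨ E) — ¬F is true.
  10. (¬A ∨ B) — B is true.
  11. (E ∨ ¬C) — ¬C is true.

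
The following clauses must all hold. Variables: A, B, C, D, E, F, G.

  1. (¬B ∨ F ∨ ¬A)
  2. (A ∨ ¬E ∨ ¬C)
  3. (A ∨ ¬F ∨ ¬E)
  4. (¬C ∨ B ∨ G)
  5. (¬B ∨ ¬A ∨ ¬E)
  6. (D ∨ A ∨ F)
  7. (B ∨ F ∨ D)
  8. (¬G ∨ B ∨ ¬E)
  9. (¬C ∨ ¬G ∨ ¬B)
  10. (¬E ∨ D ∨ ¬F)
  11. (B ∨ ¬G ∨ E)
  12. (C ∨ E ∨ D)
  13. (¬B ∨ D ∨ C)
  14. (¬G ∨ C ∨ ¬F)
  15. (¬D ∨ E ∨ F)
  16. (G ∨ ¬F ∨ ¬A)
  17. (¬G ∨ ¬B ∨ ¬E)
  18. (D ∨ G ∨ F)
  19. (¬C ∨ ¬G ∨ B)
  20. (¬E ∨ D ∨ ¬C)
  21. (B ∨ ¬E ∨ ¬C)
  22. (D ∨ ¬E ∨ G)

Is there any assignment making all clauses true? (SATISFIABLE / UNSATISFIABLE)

Try A = False.
For the remaining variables, B = True, C = False, D = True, E = False, F = True, G = False works.
Every clause has at least one true literal under this assignment.
So A=0  B=1  C=0  D=1  E=0  F=1  G=0 is a satisfying assignment.

SATISFIABLE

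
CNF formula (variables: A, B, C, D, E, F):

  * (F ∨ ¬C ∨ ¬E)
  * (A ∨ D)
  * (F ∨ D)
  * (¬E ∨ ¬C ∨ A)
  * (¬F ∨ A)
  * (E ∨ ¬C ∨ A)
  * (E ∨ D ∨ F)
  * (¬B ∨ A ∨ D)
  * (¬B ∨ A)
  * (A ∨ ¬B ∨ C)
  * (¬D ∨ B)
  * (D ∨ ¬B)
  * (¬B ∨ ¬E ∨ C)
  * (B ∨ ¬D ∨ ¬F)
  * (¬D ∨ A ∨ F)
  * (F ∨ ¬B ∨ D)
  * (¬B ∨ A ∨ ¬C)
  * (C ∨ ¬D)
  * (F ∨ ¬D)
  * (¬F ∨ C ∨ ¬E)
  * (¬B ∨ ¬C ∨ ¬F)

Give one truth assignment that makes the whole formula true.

A = True, B = False, C = True, D = False, E = False, F = True

Pure literal: A appears only positively; assign A = True.
Branch on B: take B = False.
  then D is forced to False.
  then F is forced to True.
Try C = True.
E is now unconstrained; take E = False.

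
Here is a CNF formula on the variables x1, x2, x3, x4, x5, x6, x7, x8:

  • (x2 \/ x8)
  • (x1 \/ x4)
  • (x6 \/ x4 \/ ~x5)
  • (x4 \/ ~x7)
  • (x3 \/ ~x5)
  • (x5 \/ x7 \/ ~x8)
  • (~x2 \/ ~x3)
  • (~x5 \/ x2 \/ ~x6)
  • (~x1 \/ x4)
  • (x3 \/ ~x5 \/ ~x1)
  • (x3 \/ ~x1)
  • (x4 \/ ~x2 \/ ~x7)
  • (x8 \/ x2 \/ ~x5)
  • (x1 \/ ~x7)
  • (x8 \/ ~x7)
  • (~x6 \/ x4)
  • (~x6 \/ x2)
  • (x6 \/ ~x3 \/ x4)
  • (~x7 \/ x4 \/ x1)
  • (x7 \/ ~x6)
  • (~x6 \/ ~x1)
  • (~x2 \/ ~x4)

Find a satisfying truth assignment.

Branch on x1: take x1 = True.
  then x4 is forced to True.
  then x3 is forced to True.
  then x2 is forced to False.
  then x8 is forced to True.
  then x6 is forced to False.
The remaining clauses are satisfied by x5 = True, x7 = False.

x1=True, x2=False, x3=True, x4=True, x5=True, x6=False, x7=False, x8=True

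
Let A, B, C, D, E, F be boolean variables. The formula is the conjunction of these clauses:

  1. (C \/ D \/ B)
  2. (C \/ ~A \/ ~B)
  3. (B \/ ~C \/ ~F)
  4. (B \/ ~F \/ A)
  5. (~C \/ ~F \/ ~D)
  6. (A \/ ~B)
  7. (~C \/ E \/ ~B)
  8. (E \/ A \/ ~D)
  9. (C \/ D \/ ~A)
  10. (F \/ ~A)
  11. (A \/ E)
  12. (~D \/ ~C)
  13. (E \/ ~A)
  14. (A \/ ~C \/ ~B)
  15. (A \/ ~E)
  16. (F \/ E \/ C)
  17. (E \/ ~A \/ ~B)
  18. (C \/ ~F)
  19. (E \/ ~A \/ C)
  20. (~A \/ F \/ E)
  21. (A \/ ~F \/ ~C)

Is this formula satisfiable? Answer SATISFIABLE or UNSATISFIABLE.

SATISFIABLE

Set A = True and propagate.
  then F is forced to True.
  then E is forced to True.
  then C is forced to True.
  then B is forced to True.
  then D is forced to False.
Every clause has at least one true literal under this assignment.
So A=T  B=T  C=T  D=F  E=T  F=T is a satisfying assignment.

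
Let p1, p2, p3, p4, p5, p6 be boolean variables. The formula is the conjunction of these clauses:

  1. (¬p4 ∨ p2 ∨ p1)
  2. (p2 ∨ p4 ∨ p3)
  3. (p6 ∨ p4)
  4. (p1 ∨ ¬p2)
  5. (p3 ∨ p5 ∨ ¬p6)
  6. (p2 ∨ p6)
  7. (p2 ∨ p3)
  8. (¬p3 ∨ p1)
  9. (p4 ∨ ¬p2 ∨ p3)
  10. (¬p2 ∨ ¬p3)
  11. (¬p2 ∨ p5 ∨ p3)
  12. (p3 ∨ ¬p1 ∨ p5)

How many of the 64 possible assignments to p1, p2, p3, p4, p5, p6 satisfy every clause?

6

The models are:
  p1=T p2=F p3=T p4=F p5=F p6=T
  p1=T p2=F p3=T p4=F p5=T p6=T
  p1=T p2=F p3=T p4=T p5=F p6=T
  p1=T p2=F p3=T p4=T p5=T p6=T
  p1=T p2=T p3=F p4=T p5=T p6=F
  p1=T p2=T p3=F p4=T p5=T p6=T
Count: 6.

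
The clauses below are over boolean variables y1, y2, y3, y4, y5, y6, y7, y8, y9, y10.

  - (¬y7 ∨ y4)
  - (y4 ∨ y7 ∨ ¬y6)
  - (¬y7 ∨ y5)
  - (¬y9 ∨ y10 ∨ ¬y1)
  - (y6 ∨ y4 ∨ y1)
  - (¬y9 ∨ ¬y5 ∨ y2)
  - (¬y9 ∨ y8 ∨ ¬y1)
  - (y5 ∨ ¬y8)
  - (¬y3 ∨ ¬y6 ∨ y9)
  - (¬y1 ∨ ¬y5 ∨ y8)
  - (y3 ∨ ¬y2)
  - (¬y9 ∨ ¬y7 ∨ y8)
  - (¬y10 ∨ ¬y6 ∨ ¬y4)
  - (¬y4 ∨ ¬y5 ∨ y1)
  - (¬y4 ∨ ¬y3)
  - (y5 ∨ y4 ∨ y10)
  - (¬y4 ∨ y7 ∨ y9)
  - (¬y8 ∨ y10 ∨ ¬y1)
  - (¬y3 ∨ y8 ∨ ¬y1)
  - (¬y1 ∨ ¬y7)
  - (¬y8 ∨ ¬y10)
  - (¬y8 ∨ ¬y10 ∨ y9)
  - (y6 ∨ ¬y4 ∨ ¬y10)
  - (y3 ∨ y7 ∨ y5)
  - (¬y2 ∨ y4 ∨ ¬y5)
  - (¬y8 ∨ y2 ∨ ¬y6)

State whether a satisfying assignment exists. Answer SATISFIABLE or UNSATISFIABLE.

y4 = True:
  y8 = True:
    propagation gives y5=True, y9=False, y1=True, y7=True; an empty clause results — contradiction.
  y8 = False:
    y1 = True:
      propagation gives y9=False, y5=False, y7=False; contradiction.
    y1 = False:
      propagation gives y5=False, y7=False; contradiction.
y4 = False:
  y8 = True:
    propagation gives y5=True, y10=True; an empty clause results — contradiction.
  y8 = False:
    propagation gives y9=False, y5=False, y10=True, y3=False; an empty clause results — contradiction.
Every branch closes, so no satisfying assignment exists.

UNSATISFIABLE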